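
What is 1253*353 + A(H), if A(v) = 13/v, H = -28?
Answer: 12384639/28 ≈ 4.4231e+5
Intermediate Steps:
1253*353 + A(H) = 1253*353 + 13/(-28) = 442309 + 13*(-1/28) = 442309 - 13/28 = 12384639/28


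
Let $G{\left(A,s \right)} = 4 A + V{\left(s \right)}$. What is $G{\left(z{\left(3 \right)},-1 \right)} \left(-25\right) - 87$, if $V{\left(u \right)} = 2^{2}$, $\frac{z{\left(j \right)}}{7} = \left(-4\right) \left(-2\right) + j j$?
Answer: $-12087$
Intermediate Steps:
$z{\left(j \right)} = 56 + 7 j^{2}$ ($z{\left(j \right)} = 7 \left(\left(-4\right) \left(-2\right) + j j\right) = 7 \left(8 + j^{2}\right) = 56 + 7 j^{2}$)
$V{\left(u \right)} = 4$
$G{\left(A,s \right)} = 4 + 4 A$ ($G{\left(A,s \right)} = 4 A + 4 = 4 + 4 A$)
$G{\left(z{\left(3 \right)},-1 \right)} \left(-25\right) - 87 = \left(4 + 4 \left(56 + 7 \cdot 3^{2}\right)\right) \left(-25\right) - 87 = \left(4 + 4 \left(56 + 7 \cdot 9\right)\right) \left(-25\right) - 87 = \left(4 + 4 \left(56 + 63\right)\right) \left(-25\right) - 87 = \left(4 + 4 \cdot 119\right) \left(-25\right) - 87 = \left(4 + 476\right) \left(-25\right) - 87 = 480 \left(-25\right) - 87 = -12000 - 87 = -12087$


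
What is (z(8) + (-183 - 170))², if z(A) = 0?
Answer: 124609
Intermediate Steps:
(z(8) + (-183 - 170))² = (0 + (-183 - 170))² = (0 - 353)² = (-353)² = 124609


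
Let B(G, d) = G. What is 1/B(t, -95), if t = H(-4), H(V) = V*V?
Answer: 1/16 ≈ 0.062500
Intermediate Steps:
H(V) = V²
t = 16 (t = (-4)² = 16)
1/B(t, -95) = 1/16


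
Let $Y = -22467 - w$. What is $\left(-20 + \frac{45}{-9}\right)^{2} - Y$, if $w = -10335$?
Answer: $12757$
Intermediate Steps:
$Y = -12132$ ($Y = -22467 - -10335 = -22467 + 10335 = -12132$)
$\left(-20 + \frac{45}{-9}\right)^{2} - Y = \left(-20 + \frac{45}{-9}\right)^{2} - -12132 = \left(-20 + 45 \left(- \frac{1}{9}\right)\right)^{2} + 12132 = \left(-20 - 5\right)^{2} + 12132 = \left(-25\right)^{2} + 12132 = 625 + 12132 = 12757$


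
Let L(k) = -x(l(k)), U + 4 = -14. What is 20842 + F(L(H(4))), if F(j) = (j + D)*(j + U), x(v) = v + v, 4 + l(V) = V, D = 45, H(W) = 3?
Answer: 20090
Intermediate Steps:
U = -18 (U = -4 - 14 = -18)
l(V) = -4 + V
x(v) = 2*v
L(k) = 8 - 2*k (L(k) = -2*(-4 + k) = -(-8 + 2*k) = 8 - 2*k)
F(j) = (-18 + j)*(45 + j) (F(j) = (j + 45)*(j - 18) = (45 + j)*(-18 + j) = (-18 + j)*(45 + j))
20842 + F(L(H(4))) = 20842 + (-810 + (8 - 2*3)² + 27*(8 - 2*3)) = 20842 + (-810 + (8 - 6)² + 27*(8 - 6)) = 20842 + (-810 + 2² + 27*2) = 20842 + (-810 + 4 + 54) = 20842 - 752 = 20090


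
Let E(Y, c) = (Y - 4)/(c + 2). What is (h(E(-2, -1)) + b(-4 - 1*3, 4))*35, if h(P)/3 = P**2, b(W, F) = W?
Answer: 3535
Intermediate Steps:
E(Y, c) = (-4 + Y)/(2 + c)
h(P) = 3*P**2
(h(E(-2, -1)) + b(-4 - 1*3, 4))*35 = (3*((-4 - 2)/(2 - 1))**2 + (-4 - 1*3))*35 = (3*(-6/1)**2 + (-4 - 3))*35 = (3*(1*(-6))**2 - 7)*35 = (3*(-6)**2 - 7)*35 = (3*36 - 7)*35 = (108 - 7)*35 = 101*35 = 3535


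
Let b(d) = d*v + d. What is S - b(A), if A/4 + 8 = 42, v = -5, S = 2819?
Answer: 3363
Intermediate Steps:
A = 136 (A = -32 + 4*42 = -32 + 168 = 136)
b(d) = -4*d (b(d) = d*(-5) + d = -5*d + d = -4*d)
S - b(A) = 2819 - (-4)*136 = 2819 - 1*(-544) = 2819 + 544 = 3363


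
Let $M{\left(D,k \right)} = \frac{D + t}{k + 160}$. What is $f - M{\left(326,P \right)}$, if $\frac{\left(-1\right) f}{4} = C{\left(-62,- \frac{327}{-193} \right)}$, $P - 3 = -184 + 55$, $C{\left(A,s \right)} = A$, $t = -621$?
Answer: $\frac{8727}{34} \approx 256.68$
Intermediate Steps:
$P = -126$ ($P = 3 + \left(-184 + 55\right) = 3 - 129 = -126$)
$M{\left(D,k \right)} = \frac{-621 + D}{160 + k}$ ($M{\left(D,k \right)} = \frac{D - 621}{k + 160} = \frac{-621 + D}{160 + k}$)
$f = 248$ ($f = \left(-4\right) \left(-62\right) = 248$)
$f - M{\left(326,P \right)} = 248 - \frac{-621 + 326}{160 - 126} = 248 - \frac{1}{34} \left(-295\right) = 248 - - \frac{295}{34} = 248 + \frac{295}{34} = \frac{8727}{34}$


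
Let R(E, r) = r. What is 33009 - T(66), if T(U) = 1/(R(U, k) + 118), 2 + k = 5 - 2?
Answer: 3928070/119 ≈ 33009.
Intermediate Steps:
k = 1 (k = -2 + (5 - 2) = -2 + 3 = 1)
T(U) = 1/119 (T(U) = 1/(1 + 118) = 1/119)
33009 - T(66) = 33009 - 1*1/119 = 33009 - 1/119 = 3928070/119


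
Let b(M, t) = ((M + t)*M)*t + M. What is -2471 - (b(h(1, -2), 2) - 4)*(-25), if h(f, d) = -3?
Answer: -2496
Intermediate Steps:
b(M, t) = M + M*t*(M + t) (b(M, t) = (M*(M + t))*t + M = M*t*(M + t) + M = M + M*t*(M + t))
-2471 - (b(h(1, -2), 2) - 4)*(-25) = -2471 - (-3*(1 + 2**2 - 3*2) - 4)*(-25) = -2471 - (-3*(1 + 4 - 6) - 4)*(-25) = -2471 - (-3*(-1) - 4)*(-25) = -2471 - (3 - 4)*(-25) = -2471 - (-1)*(-25) = -2471 - 1*25 = -2471 - 25 = -2496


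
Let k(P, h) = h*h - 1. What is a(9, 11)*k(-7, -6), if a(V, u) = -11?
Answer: -385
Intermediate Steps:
k(P, h) = -1 + h² (k(P, h) = h² - 1 = -1 + h²)
a(9, 11)*k(-7, -6) = -11*(-1 + (-6)²) = -11*(-1 + 36) = -11*35 = -385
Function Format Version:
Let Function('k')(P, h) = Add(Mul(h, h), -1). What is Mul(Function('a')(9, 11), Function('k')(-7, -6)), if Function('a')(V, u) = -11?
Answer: -385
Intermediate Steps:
Function('k')(P, h) = Add(-1, Pow(h, 2)) (Function('k')(P, h) = Add(Pow(h, 2), -1) = Add(-1, Pow(h, 2)))
Mul(Function('a')(9, 11), Function('k')(-7, -6)) = Mul(-11, Add(-1, Pow(-6, 2))) = Mul(-11, Add(-1, 36)) = Mul(-11, 35) = -385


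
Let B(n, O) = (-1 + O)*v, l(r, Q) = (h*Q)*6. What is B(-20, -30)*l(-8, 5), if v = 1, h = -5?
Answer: 4650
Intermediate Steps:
l(r, Q) = -30*Q (l(r, Q) = -5*Q*6 = -30*Q)
B(n, O) = -1 + O (B(n, O) = (-1 + O)*1 = -1 + O)
B(-20, -30)*l(-8, 5) = (-1 - 30)*(-30*5) = -31*(-150) = 4650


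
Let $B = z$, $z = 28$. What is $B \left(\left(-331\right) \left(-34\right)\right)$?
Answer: $315112$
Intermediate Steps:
$B = 28$
$B \left(\left(-331\right) \left(-34\right)\right) = 28 \left(\left(-331\right) \left(-34\right)\right) = 28 \cdot 11254 = 315112$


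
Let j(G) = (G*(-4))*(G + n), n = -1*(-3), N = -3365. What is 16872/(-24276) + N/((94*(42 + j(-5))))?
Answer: -7071723/380324 ≈ -18.594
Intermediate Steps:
n = 3
j(G) = -4*G*(3 + G) (j(G) = (G*(-4))*(G + 3) = (-4*G)*(3 + G) = -4*G*(3 + G))
16872/(-24276) + N/((94*(42 + j(-5)))) = 16872/(-24276) - 3365*1/(94*(42 - 4*(-5)*(3 - 5))) = 16872*(-1/24276) - 3365*1/(94*(42 - 4*(-5)*(-2))) = -1406/2023 - 3365*1/(94*(42 - 40)) = -1406/2023 - 3365/(94*2) = -1406/2023 - 3365/188 = -7071723/380324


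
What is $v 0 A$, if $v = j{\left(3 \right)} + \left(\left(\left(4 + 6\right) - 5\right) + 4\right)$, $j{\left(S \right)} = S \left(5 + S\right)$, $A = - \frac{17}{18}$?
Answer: $0$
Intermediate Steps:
$A = - \frac{17}{18}$ ($A = \left(-17\right) \frac{1}{18} = - \frac{17}{18} \approx -0.94444$)
$v = 33$ ($v = 3 \left(5 + 3\right) + \left(\left(\left(4 + 6\right) - 5\right) + 4\right) = 3 \cdot 8 + \left(\left(10 - 5\right) + 4\right) = 24 + \left(5 + 4\right) = 24 + 9 = 33$)
$v 0 A = 33 \cdot 0 \left(- \frac{17}{18}\right) = 0 \left(- \frac{17}{18}\right) = 0$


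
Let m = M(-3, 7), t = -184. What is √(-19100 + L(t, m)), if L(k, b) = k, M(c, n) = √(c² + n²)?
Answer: 2*I*√4821 ≈ 138.87*I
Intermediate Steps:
m = √58 (m = √((-3)² + 7²) = √(9 + 49) = √58 ≈ 7.6158)
√(-19100 + L(t, m)) = √(-19100 - 184) = √(-19284) = 2*I*√4821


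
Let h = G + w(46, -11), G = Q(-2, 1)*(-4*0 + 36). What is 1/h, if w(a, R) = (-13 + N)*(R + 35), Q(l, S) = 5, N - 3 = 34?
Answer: 1/756 ≈ 0.0013228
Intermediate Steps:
N = 37 (N = 3 + 34 = 37)
w(a, R) = 840 + 24*R (w(a, R) = (-13 + 37)*(R + 35) = 24*(35 + R) = 840 + 24*R)
G = 180 (G = 5*(-4*0 + 36) = 5*(0 + 36) = 5*36 = 180)
h = 756 (h = 180 + (840 + 24*(-11)) = 180 + (840 - 264) = 180 + 576 = 756)
1/h = 1/756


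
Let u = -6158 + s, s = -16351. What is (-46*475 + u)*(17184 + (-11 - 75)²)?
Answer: -1090344220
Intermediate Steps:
u = -22509 (u = -6158 - 16351 = -22509)
(-46*475 + u)*(17184 + (-11 - 75)²) = (-46*475 - 22509)*(17184 + (-11 - 75)²) = (-21850 - 22509)*(17184 + (-86)²) = -44359*(17184 + 7396) = -44359*24580 = -1090344220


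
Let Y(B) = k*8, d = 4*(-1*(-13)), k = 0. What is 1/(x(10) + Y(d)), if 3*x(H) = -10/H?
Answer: -3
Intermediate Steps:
d = 52 (d = 4*13 = 52)
Y(B) = 0 (Y(B) = 0*8 = 0)
x(H) = -10/(3*H) (x(H) = (-10/H)/3 = -10/(3*H))
1/(x(10) + Y(d)) = 1/(-10/3/10 + 0) = 1/(-10/3*⅒ + 0) = 1/(-⅓ + 0) = 1/(-⅓) = -3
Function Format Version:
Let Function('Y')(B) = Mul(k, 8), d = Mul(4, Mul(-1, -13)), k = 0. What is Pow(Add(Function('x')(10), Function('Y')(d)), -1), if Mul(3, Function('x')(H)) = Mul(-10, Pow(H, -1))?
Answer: -3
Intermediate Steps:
d = 52 (d = Mul(4, 13) = 52)
Function('Y')(B) = 0 (Function('Y')(B) = Mul(0, 8) = 0)
Function('x')(H) = Mul(Rational(-10, 3), Pow(H, -1)) (Function('x')(H) = Mul(Rational(1, 3), Mul(-10, Pow(H, -1))) = Mul(Rational(-10, 3), Pow(H, -1)))
Pow(Add(Function('x')(10), Function('Y')(d)), -1) = Pow(Add(Mul(Rational(-10, 3), Pow(10, -1)), 0), -1) = Pow(Add(Mul(Rational(-10, 3), Rational(1, 10)), 0), -1) = Pow(Add(Rational(-1, 3), 0), -1) = Pow(Rational(-1, 3), -1) = -3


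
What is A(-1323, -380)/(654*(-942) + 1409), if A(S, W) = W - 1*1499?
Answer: 1879/614659 ≈ 0.0030570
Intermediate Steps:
A(S, W) = -1499 + W (A(S, W) = W - 1499 = -1499 + W)
A(-1323, -380)/(654*(-942) + 1409) = (-1499 - 380)/(654*(-942) + 1409) = -1879/(-616068 + 1409) = -1879/(-614659) = -1879*(-1/614659) = 1879/614659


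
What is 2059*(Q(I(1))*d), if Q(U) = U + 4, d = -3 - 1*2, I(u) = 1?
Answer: -51475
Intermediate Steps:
d = -5 (d = -3 - 2 = -5)
Q(U) = 4 + U
2059*(Q(I(1))*d) = 2059*((4 + 1)*(-5)) = 2059*(5*(-5)) = 2059*(-25) = -51475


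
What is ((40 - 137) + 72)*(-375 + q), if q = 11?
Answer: 9100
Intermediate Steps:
((40 - 137) + 72)*(-375 + q) = ((40 - 137) + 72)*(-375 + 11) = (-97 + 72)*(-364) = -25*(-364) = 9100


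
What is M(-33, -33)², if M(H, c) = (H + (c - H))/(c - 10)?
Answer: 1089/1849 ≈ 0.58897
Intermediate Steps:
M(H, c) = c/(-10 + c)
M(-33, -33)² = (-33/(-10 - 33))² = (-33/(-43))² = (-33*(-1/43))² = (33/43)² = 1089/1849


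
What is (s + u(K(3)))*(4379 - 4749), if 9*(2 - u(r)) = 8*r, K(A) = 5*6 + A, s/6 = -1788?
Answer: 11938420/3 ≈ 3.9795e+6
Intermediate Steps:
s = -10728 (s = 6*(-1788) = -10728)
K(A) = 30 + A
u(r) = 2 - 8*r/9
(s + u(K(3)))*(4379 - 4749) = (-10728 + (2 - 8*(30 + 3)/9))*(4379 - 4749) = (-10728 + (2 - 8/9*33))*(-370) = (-10728 + (2 - 88/3))*(-370) = (-10728 - 82/3)*(-370) = -32266/3*(-370) = 11938420/3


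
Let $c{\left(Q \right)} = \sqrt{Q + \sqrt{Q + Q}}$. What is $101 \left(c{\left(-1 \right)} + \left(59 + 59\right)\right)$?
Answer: $11918 + 101 \sqrt{-1 + i \sqrt{2}} \approx 11979.0 + 118.05 i$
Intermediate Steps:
$c{\left(Q \right)} = \sqrt{Q + \sqrt{2} \sqrt{Q}}$ ($c{\left(Q \right)} = \sqrt{Q + \sqrt{2 Q}} = \sqrt{Q + \sqrt{2} \sqrt{Q}}$)
$101 \left(c{\left(-1 \right)} + \left(59 + 59\right)\right) = 101 \left(\sqrt{-1 + \sqrt{2} \sqrt{-1}} + \left(59 + 59\right)\right) = 101 \left(\sqrt{-1 + \sqrt{2} i} + 118\right) = 101 \left(\sqrt{-1 + i \sqrt{2}} + 118\right) = 101 \left(118 + \sqrt{-1 + i \sqrt{2}}\right) = 11918 + 101 \sqrt{-1 + i \sqrt{2}}$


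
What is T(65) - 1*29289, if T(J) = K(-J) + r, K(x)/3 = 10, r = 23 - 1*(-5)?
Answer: -29231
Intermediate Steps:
r = 28 (r = 23 + 5 = 28)
K(x) = 30 (K(x) = 3*10 = 30)
T(J) = 58 (T(J) = 30 + 28 = 58)
T(65) - 1*29289 = 58 - 1*29289 = 58 - 29289 = -29231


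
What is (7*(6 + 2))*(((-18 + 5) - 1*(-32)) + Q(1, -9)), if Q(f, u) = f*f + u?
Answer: 616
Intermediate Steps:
Q(f, u) = u + f² (Q(f, u) = f² + u = u + f²)
(7*(6 + 2))*(((-18 + 5) - 1*(-32)) + Q(1, -9)) = (7*(6 + 2))*(((-18 + 5) - 1*(-32)) + (-9 + 1²)) = (7*8)*((-13 + 32) + (-9 + 1)) = 56*(19 - 8) = 56*11 = 616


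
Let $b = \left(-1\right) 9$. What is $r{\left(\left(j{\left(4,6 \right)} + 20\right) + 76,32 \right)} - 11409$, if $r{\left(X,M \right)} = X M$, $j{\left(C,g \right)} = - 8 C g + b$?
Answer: $-14769$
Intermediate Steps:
$b = -9$
$j{\left(C,g \right)} = -9 - 8 C g$ ($j{\left(C,g \right)} = - 8 C g - 9 = -9 - 8 C g$)
$r{\left(X,M \right)} = M X$
$r{\left(\left(j{\left(4,6 \right)} + 20\right) + 76,32 \right)} - 11409 = 32 \left(\left(\left(-9 - 32 \cdot 6\right) + 20\right) + 76\right) - 11409 = 32 \left(\left(\left(-9 - 192\right) + 20\right) + 76\right) - 11409 = 32 \left(\left(-201 + 20\right) + 76\right) - 11409 = 32 \left(-181 + 76\right) - 11409 = 32 \left(-105\right) - 11409 = -3360 - 11409 = -14769$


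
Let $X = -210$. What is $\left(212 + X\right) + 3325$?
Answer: $3327$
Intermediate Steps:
$\left(212 + X\right) + 3325 = \left(212 - 210\right) + 3325 = 2 + 3325 = 3327$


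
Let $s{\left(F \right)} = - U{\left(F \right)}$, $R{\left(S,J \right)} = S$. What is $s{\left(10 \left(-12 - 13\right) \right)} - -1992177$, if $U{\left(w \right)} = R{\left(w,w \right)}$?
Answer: $1992427$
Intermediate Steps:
$U{\left(w \right)} = w$
$s{\left(F \right)} = - F$
$s{\left(10 \left(-12 - 13\right) \right)} - -1992177 = - 10 \left(-12 - 13\right) - -1992177 = - 10 \left(-25\right) + 1992177 = \left(-1\right) \left(-250\right) + 1992177 = 250 + 1992177 = 1992427$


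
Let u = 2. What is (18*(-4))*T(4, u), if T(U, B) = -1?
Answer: 72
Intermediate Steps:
(18*(-4))*T(4, u) = (18*(-4))*(-1) = -72*(-1) = 72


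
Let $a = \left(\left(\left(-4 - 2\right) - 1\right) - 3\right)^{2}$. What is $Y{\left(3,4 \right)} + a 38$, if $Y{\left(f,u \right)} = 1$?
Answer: $3801$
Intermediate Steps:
$a = 100$ ($a = \left(\left(-6 - 1\right) - 3\right)^{2} = \left(-7 - 3\right)^{2} = \left(-10\right)^{2} = 100$)
$Y{\left(3,4 \right)} + a 38 = 1 + 100 \cdot 38 = 1 + 3800 = 3801$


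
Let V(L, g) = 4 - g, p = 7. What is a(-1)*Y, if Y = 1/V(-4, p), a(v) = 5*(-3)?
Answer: 5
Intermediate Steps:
a(v) = -15
Y = -⅓ (Y = 1/(4 - 1*7) = 1/(4 - 7) = 1/(-3) = -⅓ ≈ -0.33333)
a(-1)*Y = -15*(-⅓) = 5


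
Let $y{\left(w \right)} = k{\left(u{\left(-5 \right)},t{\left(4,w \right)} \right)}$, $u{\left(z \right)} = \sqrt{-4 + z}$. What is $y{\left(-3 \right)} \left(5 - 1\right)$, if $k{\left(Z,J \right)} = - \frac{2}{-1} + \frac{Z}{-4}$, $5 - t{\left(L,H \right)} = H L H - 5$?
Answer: $8 - 3 i \approx 8.0 - 3.0 i$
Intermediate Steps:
$t{\left(L,H \right)} = 10 - L H^{2}$ ($t{\left(L,H \right)} = 5 - \left(H L H - 5\right) = 5 - \left(L H^{2} - 5\right) = 5 - \left(-5 + L H^{2}\right) = 10 - L H^{2}$)
$k{\left(Z,J \right)} = 2 - \frac{Z}{4}$ ($k{\left(Z,J \right)} = \left(-2\right) \left(-1\right) + Z \left(- \frac{1}{4}\right) = 2 - \frac{Z}{4}$)
$y{\left(w \right)} = 2 - \frac{3 i}{4}$ ($y{\left(w \right)} = 2 - \frac{\sqrt{-4 - 5}}{4} = 2 - \frac{\sqrt{-9}}{4} = 2 - \frac{3 i}{4}$)
$y{\left(-3 \right)} \left(5 - 1\right) = \left(2 - \frac{3 i}{4}\right) \left(5 - 1\right) = \left(2 - \frac{3 i}{4}\right) 4 = 8 - 3 i$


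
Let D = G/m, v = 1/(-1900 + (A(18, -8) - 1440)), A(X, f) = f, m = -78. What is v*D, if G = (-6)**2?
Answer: 1/7254 ≈ 0.00013786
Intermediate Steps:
G = 36
v = -1/3348 (v = 1/(-1900 + (-8 - 1440)) = 1/(-1900 - 1448) = 1/(-3348) = -1/3348 ≈ -0.00029869)
D = -6/13 (D = 36/(-78) = 36*(-1/78) = -6/13 ≈ -0.46154)
v*D = -1/3348*(-6/13) = 1/7254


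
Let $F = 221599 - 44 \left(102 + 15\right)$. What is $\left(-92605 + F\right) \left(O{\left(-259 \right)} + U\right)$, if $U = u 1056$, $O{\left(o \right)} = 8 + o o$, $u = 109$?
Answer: $22563874278$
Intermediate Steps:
$O{\left(o \right)} = 8 + o^{2}$
$F = 216451$ ($F = 221599 - 44 \cdot 117 = 221599 - 5148 = 216451$)
$U = 115104$ ($U = 109 \cdot 1056 = 115104$)
$\left(-92605 + F\right) \left(O{\left(-259 \right)} + U\right) = \left(-92605 + 216451\right) \left(\left(8 + \left(-259\right)^{2}\right) + 115104\right) = 123846 \left(\left(8 + 67081\right) + 115104\right) = 123846 \left(67089 + 115104\right) = 123846 \cdot 182193 = 22563874278$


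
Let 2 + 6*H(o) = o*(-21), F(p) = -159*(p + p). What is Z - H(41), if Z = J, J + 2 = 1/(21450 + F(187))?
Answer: 5391935/38016 ≈ 141.83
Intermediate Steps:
F(p) = -318*p
J = -76033/38016 (J = -2 + 1/(21450 - 318*187) = -2 + 1/(21450 - 59466) = -2 + 1/(-38016) = -2 - 1/38016 = -76033/38016 ≈ -2.0000)
H(o) = -1/3 - 7*o/2 (H(o) = -1/3 + (o*(-21))/6 = -1/3 + (-21*o)/6 = -1/3 - 7*o/2)
Z = -76033/38016 ≈ -2.0000
Z - H(41) = -76033/38016 - (-1/3 - 7/2*41) = -76033/38016 - (-1/3 - 287/2) = -76033/38016 - 1*(-863/6) = -76033/38016 + 863/6 = 5391935/38016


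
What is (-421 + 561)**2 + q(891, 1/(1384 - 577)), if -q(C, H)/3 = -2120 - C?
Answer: 28633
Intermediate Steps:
q(C, H) = 6360 + 3*C (q(C, H) = -3*(-2120 - C) = 6360 + 3*C)
(-421 + 561)**2 + q(891, 1/(1384 - 577)) = (-421 + 561)**2 + (6360 + 3*891) = 140**2 + (6360 + 2673) = 19600 + 9033 = 28633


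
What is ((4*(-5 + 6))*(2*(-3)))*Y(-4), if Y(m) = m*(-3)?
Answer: -288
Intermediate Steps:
Y(m) = -3*m
((4*(-5 + 6))*(2*(-3)))*Y(-4) = ((4*(-5 + 6))*(2*(-3)))*(-3*(-4)) = ((4*1)*(-6))*12 = (4*(-6))*12 = -24*12 = -288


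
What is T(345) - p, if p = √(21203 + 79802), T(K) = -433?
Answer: -433 - √101005 ≈ -750.81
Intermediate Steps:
p = √101005 ≈ 317.81
T(345) - p = -433 - √101005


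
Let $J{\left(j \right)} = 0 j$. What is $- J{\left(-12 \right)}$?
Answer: $0$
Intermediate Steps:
$J{\left(j \right)} = 0$
$- J{\left(-12 \right)} = \left(-1\right) 0 = 0$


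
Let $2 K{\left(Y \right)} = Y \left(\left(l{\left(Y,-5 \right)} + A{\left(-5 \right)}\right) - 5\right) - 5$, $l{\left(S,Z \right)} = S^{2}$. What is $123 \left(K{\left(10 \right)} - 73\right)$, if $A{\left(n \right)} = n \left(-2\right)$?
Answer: $\frac{110577}{2} \approx 55289.0$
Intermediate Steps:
$A{\left(n \right)} = - 2 n$
$K{\left(Y \right)} = - \frac{5}{2} + \frac{Y \left(5 + Y^{2}\right)}{2}$ ($K{\left(Y \right)} = \frac{Y \left(\left(Y^{2} - -10\right) - 5\right) - 5}{2} = \frac{Y \left(\left(Y^{2} + 10\right) - 5\right) - 5}{2} = \frac{Y \left(\left(10 + Y^{2}\right) - 5\right) - 5}{2} = \frac{Y \left(5 + Y^{2}\right) - 5}{2} = \frac{-5 + Y \left(5 + Y^{2}\right)}{2} = - \frac{5}{2} + \frac{Y \left(5 + Y^{2}\right)}{2}$)
$123 \left(K{\left(10 \right)} - 73\right) = 123 \left(\left(- \frac{5}{2} + \frac{10^{3}}{2} + \frac{5}{2} \cdot 10\right) - 73\right) = 123 \left(\left(- \frac{5}{2} + \frac{1}{2} \cdot 1000 + 25\right) - 73\right) = 123 \left(\left(- \frac{5}{2} + 500 + 25\right) - 73\right) = 123 \left(\frac{1045}{2} - 73\right) = 123 \cdot \frac{899}{2} = \frac{110577}{2}$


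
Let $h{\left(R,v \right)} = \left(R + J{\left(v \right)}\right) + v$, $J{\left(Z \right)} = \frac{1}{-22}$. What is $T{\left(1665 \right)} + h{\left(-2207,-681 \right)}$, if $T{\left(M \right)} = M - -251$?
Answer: $- \frac{21385}{22} \approx -972.04$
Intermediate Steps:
$J{\left(Z \right)} = - \frac{1}{22}$
$T{\left(M \right)} = 251 + M$ ($T{\left(M \right)} = M + 251 = 251 + M$)
$h{\left(R,v \right)} = - \frac{1}{22} + R + v$ ($h{\left(R,v \right)} = \left(R - \frac{1}{22}\right) + v = \left(- \frac{1}{22} + R\right) + v = - \frac{1}{22} + R + v$)
$T{\left(1665 \right)} + h{\left(-2207,-681 \right)} = \left(251 + 1665\right) - \frac{63537}{22} = 1916 - \frac{63537}{22} = - \frac{21385}{22}$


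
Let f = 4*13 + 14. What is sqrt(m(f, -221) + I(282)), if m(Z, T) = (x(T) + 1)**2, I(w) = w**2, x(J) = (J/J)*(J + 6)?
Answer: 2*sqrt(31330) ≈ 354.01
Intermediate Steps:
x(J) = 6 + J (x(J) = 1*(6 + J) = 6 + J)
f = 66 (f = 52 + 14 = 66)
m(Z, T) = (7 + T)**2 (m(Z, T) = ((6 + T) + 1)**2 = (7 + T)**2)
sqrt(m(f, -221) + I(282)) = sqrt((7 - 221)**2 + 282**2) = sqrt((-214)**2 + 79524) = sqrt(45796 + 79524) = sqrt(125320) = 2*sqrt(31330)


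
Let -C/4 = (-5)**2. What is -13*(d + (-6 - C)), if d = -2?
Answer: -1196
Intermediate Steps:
C = -100 (C = -4*(-5)**2 = -4*25 = -100)
-13*(d + (-6 - C)) = -13*(-2 + (-6 - 1*(-100))) = -13*(-2 + (-6 + 100)) = -13*(-2 + 94) = -13*92 = -1196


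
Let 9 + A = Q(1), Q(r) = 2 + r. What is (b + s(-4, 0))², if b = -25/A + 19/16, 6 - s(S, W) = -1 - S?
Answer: 160801/2304 ≈ 69.792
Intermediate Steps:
s(S, W) = 7 + S (s(S, W) = 6 - (-1 - S) = 6 + (1 + S) = 7 + S)
A = -6 (A = -9 + (2 + 1) = -9 + 3 = -6)
b = 257/48 (b = -25/(-6) + 19/16 = -25*(-⅙) + 19*(1/16) = 25/6 + 19/16 = 257/48 ≈ 5.3542)
(b + s(-4, 0))² = (257/48 + (7 - 4))² = (257/48 + 3)² = (401/48)² = 160801/2304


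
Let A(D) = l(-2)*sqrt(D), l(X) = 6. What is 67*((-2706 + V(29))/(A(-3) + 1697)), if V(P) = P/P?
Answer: -307555795/2879917 + 1087410*I*sqrt(3)/2879917 ≈ -106.79 + 0.65399*I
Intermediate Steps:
V(P) = 1
A(D) = 6*sqrt(D)
67*((-2706 + V(29))/(A(-3) + 1697)) = 67*((-2706 + 1)/(6*sqrt(-3) + 1697)) = 67*(-2705/(6*(I*sqrt(3)) + 1697)) = 67*(-2705/(6*I*sqrt(3) + 1697)) = 67*(-2705/(1697 + 6*I*sqrt(3))) = -181235/(1697 + 6*I*sqrt(3))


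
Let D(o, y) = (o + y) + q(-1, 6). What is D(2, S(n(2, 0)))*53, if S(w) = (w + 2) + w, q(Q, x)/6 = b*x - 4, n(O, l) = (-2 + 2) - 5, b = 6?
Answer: 9858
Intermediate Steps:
n(O, l) = -5 (n(O, l) = 0 - 5 = -5)
q(Q, x) = -24 + 36*x (q(Q, x) = 6*(6*x - 4) = 6*(-4 + 6*x) = -24 + 36*x)
S(w) = 2 + 2*w (S(w) = (2 + w) + w = 2 + 2*w)
D(o, y) = 192 + o + y (D(o, y) = (o + y) + (-24 + 36*6) = (o + y) + (-24 + 216) = (o + y) + 192 = 192 + o + y)
D(2, S(n(2, 0)))*53 = (192 + 2 + (2 + 2*(-5)))*53 = (192 + 2 + (2 - 10))*53 = (192 + 2 - 8)*53 = 186*53 = 9858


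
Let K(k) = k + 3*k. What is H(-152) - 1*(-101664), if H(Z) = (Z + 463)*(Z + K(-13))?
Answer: 38220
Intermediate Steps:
K(k) = 4*k
H(Z) = (-52 + Z)*(463 + Z) (H(Z) = (Z + 463)*(Z + 4*(-13)) = (463 + Z)*(Z - 52) = (463 + Z)*(-52 + Z) = (-52 + Z)*(463 + Z))
H(-152) - 1*(-101664) = (-24076 + (-152)² + 411*(-152)) - 1*(-101664) = (-24076 + 23104 - 62472) + 101664 = -63444 + 101664 = 38220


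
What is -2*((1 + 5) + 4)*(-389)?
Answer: 7780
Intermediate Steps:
-2*((1 + 5) + 4)*(-389) = -2*(6 + 4)*(-389) = -2*10*(-389) = -20*(-389) = 7780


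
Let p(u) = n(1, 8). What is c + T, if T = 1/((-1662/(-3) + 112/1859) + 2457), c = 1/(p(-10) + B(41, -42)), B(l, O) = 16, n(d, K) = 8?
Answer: 5642177/134341464 ≈ 0.041999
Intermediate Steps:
p(u) = 8
c = 1/24 (c = 1/(8 + 16) = 1/24 ≈ 0.041667)
T = 1859/5597561 (T = 1/((-1662*(-⅓) + 112*(1/1859)) + 2457) = 1/((554 + 112/1859) + 2457) = 1/(1029998/1859 + 2457) = 1/(5597561/1859) = 1859/5597561 ≈ 0.00033211)
c + T = 1/24 + 1859/5597561 = 5642177/134341464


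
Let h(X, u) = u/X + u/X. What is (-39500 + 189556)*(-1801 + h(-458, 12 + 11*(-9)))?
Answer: -61874391152/229 ≈ -2.7019e+8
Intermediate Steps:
h(X, u) = 2*u/X
(-39500 + 189556)*(-1801 + h(-458, 12 + 11*(-9))) = (-39500 + 189556)*(-1801 + 2*(12 + 11*(-9))/(-458)) = 150056*(-1801 + 2*(12 - 99)*(-1/458)) = 150056*(-1801 + 2*(-87)*(-1/458)) = 150056*(-1801 + 87/229) = 150056*(-412342/229) = -61874391152/229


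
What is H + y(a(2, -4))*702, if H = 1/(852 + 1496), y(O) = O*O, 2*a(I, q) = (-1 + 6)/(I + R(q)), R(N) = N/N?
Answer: 1144651/2348 ≈ 487.50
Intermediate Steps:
R(N) = 1
a(I, q) = 5/(2*(1 + I)) (a(I, q) = ((-1 + 6)/(I + 1))/2 = (5/(1 + I))/2 = 5/(2*(1 + I)))
y(O) = O²
H = 1/2348 ≈ 0.00042589
H + y(a(2, -4))*702 = 1/2348 + (5/(2*(1 + 2)))²*702 = 1/2348 + ((5/2)/3)²*702 = 1/2348 + ((5/2)*(⅓))²*702 = 1/2348 + (⅚)²*702 = 1/2348 + (25/36)*702 = 1/2348 + 975/2 = 1144651/2348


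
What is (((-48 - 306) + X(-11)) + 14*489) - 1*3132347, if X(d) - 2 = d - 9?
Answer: -3125873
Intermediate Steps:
X(d) = -7 + d (X(d) = 2 + (d - 9) = 2 + (-9 + d) = -7 + d)
(((-48 - 306) + X(-11)) + 14*489) - 1*3132347 = (((-48 - 306) + (-7 - 11)) + 14*489) - 1*3132347 = ((-354 - 18) + 6846) - 3132347 = (-372 + 6846) - 3132347 = 6474 - 3132347 = -3125873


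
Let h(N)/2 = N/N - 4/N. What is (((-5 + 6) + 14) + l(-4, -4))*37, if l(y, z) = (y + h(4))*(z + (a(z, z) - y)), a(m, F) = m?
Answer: 1147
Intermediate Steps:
h(N) = 2 - 8/N (h(N) = 2*(N/N - 4/N) = 2*(1 - 4/N) = 2 - 8/N)
l(y, z) = y*(-y + 2*z) (l(y, z) = (y + (2 - 8/4))*(z + (z - y)) = (y + (2 - 8*¼))*(-y + 2*z) = (y + (2 - 2))*(-y + 2*z) = (y + 0)*(-y + 2*z) = y*(-y + 2*z))
(((-5 + 6) + 14) + l(-4, -4))*37 = (((-5 + 6) + 14) - 4*(-1*(-4) + 2*(-4)))*37 = ((1 + 14) - 4*(4 - 8))*37 = (15 - 4*(-4))*37 = (15 + 16)*37 = 31*37 = 1147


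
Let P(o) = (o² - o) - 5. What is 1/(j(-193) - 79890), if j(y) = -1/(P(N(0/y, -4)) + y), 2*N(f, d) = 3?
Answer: -789/63033206 ≈ -1.2517e-5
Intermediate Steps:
N(f, d) = 3/2 (N(f, d) = (½)*3 = 3/2)
P(o) = -5 + o² - o
j(y) = -1/(-17/4 + y) (j(y) = -1/((-5 + (3/2)² - 1*3/2) + y) = -1/((-5 + 9/4 - 3/2) + y) = -1/(-17/4 + y))
1/(j(-193) - 79890) = 1/(-4/(-17 + 4*(-193)) - 79890) = 1/(-4/(-17 - 772) - 79890) = 1/(-4/(-789) - 79890) = 1/(-4*(-1/789) - 79890) = 1/(4/789 - 79890) = 1/(-63033206/789) = -789/63033206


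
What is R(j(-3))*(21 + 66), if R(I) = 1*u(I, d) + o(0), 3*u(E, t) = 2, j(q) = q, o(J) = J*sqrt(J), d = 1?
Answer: 58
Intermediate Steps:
o(J) = J**(3/2)
u(E, t) = 2/3 (u(E, t) = (1/3)*2 = 2/3)
R(I) = 2/3 (R(I) = 1*(2/3) + 0**(3/2) = 2/3 + 0 = 2/3)
R(j(-3))*(21 + 66) = 2*(21 + 66)/3 = (2/3)*87 = 58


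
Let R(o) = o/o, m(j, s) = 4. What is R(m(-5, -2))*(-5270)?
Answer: -5270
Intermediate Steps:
R(o) = 1
R(m(-5, -2))*(-5270) = 1*(-5270) = -5270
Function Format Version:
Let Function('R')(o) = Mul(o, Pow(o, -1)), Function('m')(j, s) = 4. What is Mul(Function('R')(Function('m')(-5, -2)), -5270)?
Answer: -5270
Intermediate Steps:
Function('R')(o) = 1
Mul(Function('R')(Function('m')(-5, -2)), -5270) = Mul(1, -5270) = -5270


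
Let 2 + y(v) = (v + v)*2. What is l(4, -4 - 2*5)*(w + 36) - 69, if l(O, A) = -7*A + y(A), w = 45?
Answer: 3171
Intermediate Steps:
y(v) = -2 + 4*v (y(v) = -2 + (v + v)*2 = -2 + (2*v)*2 = -2 + 4*v)
l(O, A) = -2 - 3*A (l(O, A) = -7*A + (-2 + 4*A) = -2 - 3*A)
l(4, -4 - 2*5)*(w + 36) - 69 = (-2 - 3*(-4 - 2*5))*(45 + 36) - 69 = (-2 - 3*(-4 - 10))*81 - 69 = (-2 - 3*(-14))*81 - 69 = (-2 + 42)*81 - 69 = 40*81 - 69 = 3240 - 69 = 3171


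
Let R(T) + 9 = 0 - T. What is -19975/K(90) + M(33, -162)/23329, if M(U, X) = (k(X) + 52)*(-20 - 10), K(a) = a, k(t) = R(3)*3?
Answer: -93207995/419922 ≈ -221.97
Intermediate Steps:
R(T) = -9 - T (R(T) = -9 + (0 - T) = -9 - T)
k(t) = -36 (k(t) = (-9 - 1*3)*3 = (-9 - 3)*3 = -12*3 = -36)
M(U, X) = -480 (M(U, X) = (-36 + 52)*(-20 - 10) = 16*(-30) = -480)
-19975/K(90) + M(33, -162)/23329 = -19975/90 - 480/23329 = -19975*1/90 - 480*1/23329 = -3995/18 - 480/23329 = -93207995/419922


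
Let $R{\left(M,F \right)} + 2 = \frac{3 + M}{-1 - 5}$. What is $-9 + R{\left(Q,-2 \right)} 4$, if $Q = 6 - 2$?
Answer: $- \frac{65}{3} \approx -21.667$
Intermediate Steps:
$Q = 4$ ($Q = 6 - 2 = 4$)
$R{\left(M,F \right)} = - \frac{5}{2} - \frac{M}{6}$ ($R{\left(M,F \right)} = -2 + \frac{3 + M}{-1 - 5} = -2 + \frac{3 + M}{-6} = -2 + \left(3 + M\right) \left(- \frac{1}{6}\right) = -2 - \left(\frac{1}{2} + \frac{M}{6}\right) = - \frac{5}{2} - \frac{M}{6}$)
$-9 + R{\left(Q,-2 \right)} 4 = -9 + \left(- \frac{5}{2} - \frac{2}{3}\right) 4 = -9 - \frac{38}{3} = - \frac{65}{3}$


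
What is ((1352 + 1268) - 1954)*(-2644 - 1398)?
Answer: -2691972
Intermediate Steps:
((1352 + 1268) - 1954)*(-2644 - 1398) = (2620 - 1954)*(-4042) = 666*(-4042) = -2691972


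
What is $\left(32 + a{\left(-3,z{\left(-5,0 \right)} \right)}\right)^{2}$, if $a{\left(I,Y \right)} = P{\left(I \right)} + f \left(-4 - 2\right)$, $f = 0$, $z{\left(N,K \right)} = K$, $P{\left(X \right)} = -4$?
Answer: $784$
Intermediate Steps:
$a{\left(I,Y \right)} = -4$ ($a{\left(I,Y \right)} = -4 + 0 \left(-4 - 2\right) = -4 + 0 \left(-6\right) = -4 + 0 = -4$)
$\left(32 + a{\left(-3,z{\left(-5,0 \right)} \right)}\right)^{2} = \left(32 - 4\right)^{2} = 28^{2} = 784$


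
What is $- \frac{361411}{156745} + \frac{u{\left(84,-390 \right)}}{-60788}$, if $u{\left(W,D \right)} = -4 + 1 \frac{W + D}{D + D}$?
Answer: $- \frac{81598720841}{35390513080} \approx -2.3057$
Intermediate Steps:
$u{\left(W,D \right)} = -4 + \frac{D + W}{2 D}$ ($u{\left(W,D \right)} = -4 + 1 \frac{D + W}{2 D} = -4 + \frac{D + W}{2 D}$)
$- \frac{361411}{156745} + \frac{u{\left(84,-390 \right)}}{-60788} = - \frac{361411}{156745} + \frac{\frac{1}{2} \frac{1}{-390} \left(84 - -2730\right)}{-60788} = \left(-361411\right) \frac{1}{156745} + \frac{1}{2} \left(- \frac{1}{390}\right) \left(84 + 2730\right) \left(- \frac{1}{60788}\right) = - \frac{361411}{156745} + \frac{1}{2} \left(- \frac{1}{390}\right) 2814 \left(- \frac{1}{60788}\right) = - \frac{361411}{156745} - - \frac{67}{1128920} = - \frac{361411}{156745} + \frac{67}{1128920} = - \frac{81598720841}{35390513080}$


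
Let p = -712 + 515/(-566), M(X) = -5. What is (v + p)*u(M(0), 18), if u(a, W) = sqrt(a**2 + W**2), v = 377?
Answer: -190125*sqrt(349)/566 ≈ -6275.3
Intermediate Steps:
p = -403507/566 (p = -712 + 515*(-1/566) = -712 - 515/566 = -403507/566 ≈ -712.91)
u(a, W) = sqrt(W**2 + a**2)
(v + p)*u(M(0), 18) = (377 - 403507/566)*sqrt(18**2 + (-5)**2) = -190125*sqrt(324 + 25)/566 = -190125*sqrt(349)/566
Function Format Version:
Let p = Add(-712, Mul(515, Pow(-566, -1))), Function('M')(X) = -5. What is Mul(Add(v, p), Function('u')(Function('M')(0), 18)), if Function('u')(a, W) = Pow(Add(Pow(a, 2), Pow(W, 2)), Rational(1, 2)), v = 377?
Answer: Mul(Rational(-190125, 566), Pow(349, Rational(1, 2))) ≈ -6275.3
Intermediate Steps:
p = Rational(-403507, 566) (p = Add(-712, Mul(515, Rational(-1, 566))) = Add(-712, Rational(-515, 566)) = Rational(-403507, 566) ≈ -712.91)
Function('u')(a, W) = Pow(Add(Pow(W, 2), Pow(a, 2)), Rational(1, 2))
Mul(Add(v, p), Function('u')(Function('M')(0), 18)) = Mul(Add(377, Rational(-403507, 566)), Pow(Add(Pow(18, 2), Pow(-5, 2)), Rational(1, 2))) = Mul(Rational(-190125, 566), Pow(Add(324, 25), Rational(1, 2))) = Mul(Rational(-190125, 566), Pow(349, Rational(1, 2)))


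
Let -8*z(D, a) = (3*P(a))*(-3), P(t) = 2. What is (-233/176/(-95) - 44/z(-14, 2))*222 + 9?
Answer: -108577331/25080 ≈ -4329.2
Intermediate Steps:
z(D, a) = 9/4 (z(D, a) = -3*2*(-3)/8 = -3*(-3)/4 = -⅛*(-18) = 9/4)
(-233/176/(-95) - 44/z(-14, 2))*222 + 9 = (-233/176/(-95) - 44/9/4)*222 + 9 = (-233*1/176*(-1/95) - 44*4/9)*222 + 9 = (-233/176*(-1/95) - 176/9)*222 + 9 = (233/16720 - 176/9)*222 + 9 = -2940623/150480*222 + 9 = -108803051/25080 + 9 = -108577331/25080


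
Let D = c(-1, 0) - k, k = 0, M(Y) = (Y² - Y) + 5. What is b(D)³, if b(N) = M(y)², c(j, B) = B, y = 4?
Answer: 24137569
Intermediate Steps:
M(Y) = 5 + Y² - Y
D = 0 (D = 0 - 1*0 = 0 + 0 = 0)
b(N) = 289 (b(N) = (5 + 4² - 1*4)² = (5 + 16 - 4)² = 17² = 289)
b(D)³ = 289³ = 24137569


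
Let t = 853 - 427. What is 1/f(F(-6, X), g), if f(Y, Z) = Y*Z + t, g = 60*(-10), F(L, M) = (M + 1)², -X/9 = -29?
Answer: -1/41185974 ≈ -2.4280e-8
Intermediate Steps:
t = 426
X = 261 (X = -9*(-29) = 261)
F(L, M) = (1 + M)²
g = -600
f(Y, Z) = 426 + Y*Z (f(Y, Z) = Y*Z + 426 = 426 + Y*Z)
1/f(F(-6, X), g) = 1/(426 + (1 + 261)²*(-600)) = 1/(426 + 262²*(-600)) = 1/(426 + 68644*(-600)) = 1/(426 - 41186400) = 1/(-41185974) = -1/41185974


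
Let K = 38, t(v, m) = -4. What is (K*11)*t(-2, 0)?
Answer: -1672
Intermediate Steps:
(K*11)*t(-2, 0) = (38*11)*(-4) = 418*(-4) = -1672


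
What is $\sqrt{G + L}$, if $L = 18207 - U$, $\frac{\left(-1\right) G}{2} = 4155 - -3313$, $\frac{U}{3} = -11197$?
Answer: $\sqrt{36862} \approx 191.99$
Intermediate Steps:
$U = -33591$ ($U = 3 \left(-11197\right) = -33591$)
$G = -14936$ ($G = - 2 \left(4155 - -3313\right) = - 2 \left(4155 + 3313\right) = \left(-2\right) 7468 = -14936$)
$L = 51798$ ($L = 18207 - -33591 = 18207 + 33591 = 51798$)
$\sqrt{G + L} = \sqrt{-14936 + 51798} = \sqrt{36862}$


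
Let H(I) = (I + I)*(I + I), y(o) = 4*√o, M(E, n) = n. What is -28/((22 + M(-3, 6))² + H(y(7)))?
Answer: -1/44 ≈ -0.022727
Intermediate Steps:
H(I) = 4*I² (H(I) = (2*I)*(2*I) = 4*I²)
-28/((22 + M(-3, 6))² + H(y(7))) = -28/((22 + 6)² + 4*(4*√7)²) = -28/(28² + 4*112) = -28/(784 + 448) = -28/1232 = -28*1/1232 = -1/44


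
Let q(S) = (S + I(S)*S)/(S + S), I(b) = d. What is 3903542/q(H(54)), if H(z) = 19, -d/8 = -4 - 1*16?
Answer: 7807084/161 ≈ 48491.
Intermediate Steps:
d = 160 (d = -8*(-4 - 1*16) = -8*(-4 - 16) = -8*(-20) = 160)
I(b) = 160
q(S) = 161/2 (q(S) = (S + 160*S)/(S + S) = (161*S)/((2*S)) = (161*S)*(1/(2*S)) = 161/2)
3903542/q(H(54)) = 3903542/(161/2) = 3903542*(2/161) = 7807084/161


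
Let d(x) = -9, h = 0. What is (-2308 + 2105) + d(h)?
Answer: -212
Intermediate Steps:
(-2308 + 2105) + d(h) = (-2308 + 2105) - 9 = -203 - 9 = -212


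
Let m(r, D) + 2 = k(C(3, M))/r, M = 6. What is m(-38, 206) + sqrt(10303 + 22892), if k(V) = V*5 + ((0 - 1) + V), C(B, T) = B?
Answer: -93/38 + sqrt(33195) ≈ 179.75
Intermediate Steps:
k(V) = -1 + 6*V (k(V) = 5*V + (-1 + V) = -1 + 6*V)
m(r, D) = -2 + 17/r (m(r, D) = -2 + (-1 + 6*3)/r = -2 + (-1 + 18)/r = -2 + 17/r)
m(-38, 206) + sqrt(10303 + 22892) = (-2 + 17/(-38)) + sqrt(10303 + 22892) = (-2 + 17*(-1/38)) + sqrt(33195) = (-2 - 17/38) + sqrt(33195) = -93/38 + sqrt(33195)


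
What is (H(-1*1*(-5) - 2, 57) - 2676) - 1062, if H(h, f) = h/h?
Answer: -3737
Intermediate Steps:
H(h, f) = 1
(H(-1*1*(-5) - 2, 57) - 2676) - 1062 = (1 - 2676) - 1062 = -2675 - 1062 = -3737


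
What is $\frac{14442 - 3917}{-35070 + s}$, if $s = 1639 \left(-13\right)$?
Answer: $- \frac{10525}{56377} \approx -0.18669$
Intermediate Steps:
$s = -21307$
$\frac{14442 - 3917}{-35070 + s} = \frac{14442 - 3917}{-35070 - 21307} = \frac{10525}{-56377} = 10525 \left(- \frac{1}{56377}\right) = - \frac{10525}{56377}$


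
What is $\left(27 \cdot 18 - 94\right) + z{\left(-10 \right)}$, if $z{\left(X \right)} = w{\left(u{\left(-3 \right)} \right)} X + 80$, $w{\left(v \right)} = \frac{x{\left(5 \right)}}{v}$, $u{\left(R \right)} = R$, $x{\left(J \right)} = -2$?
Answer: $\frac{1396}{3} \approx 465.33$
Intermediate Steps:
$w{\left(v \right)} = - \frac{2}{v}$
$z{\left(X \right)} = 80 + \frac{2 X}{3}$ ($z{\left(X \right)} = - \frac{2}{-3} X + 80 = \left(-2\right) \left(- \frac{1}{3}\right) X + 80 = \frac{2 X}{3} + 80 = 80 + \frac{2 X}{3}$)
$\left(27 \cdot 18 - 94\right) + z{\left(-10 \right)} = \left(27 \cdot 18 - 94\right) + \left(80 + \frac{2}{3} \left(-10\right)\right) = \left(486 - 94\right) + \left(80 - \frac{20}{3}\right) = 392 + \frac{220}{3} = \frac{1396}{3}$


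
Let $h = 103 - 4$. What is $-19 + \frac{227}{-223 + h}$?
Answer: $- \frac{2583}{124} \approx -20.831$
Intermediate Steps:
$h = 99$
$-19 + \frac{227}{-223 + h} = -19 + \frac{227}{-223 + 99} = -19 + \frac{227}{-124} = -19 + 227 \left(- \frac{1}{124}\right) = -19 - \frac{227}{124} = - \frac{2583}{124}$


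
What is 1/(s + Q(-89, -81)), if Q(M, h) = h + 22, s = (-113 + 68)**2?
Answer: 1/1966 ≈ 0.00050865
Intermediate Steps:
s = 2025 (s = (-45)**2 = 2025)
Q(M, h) = 22 + h
1/(s + Q(-89, -81)) = 1/(2025 + (22 - 81)) = 1/(2025 - 59) = 1/1966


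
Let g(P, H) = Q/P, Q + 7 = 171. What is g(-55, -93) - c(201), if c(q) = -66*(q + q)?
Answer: 1459096/55 ≈ 26529.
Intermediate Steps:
Q = 164 (Q = -7 + 171 = 164)
g(P, H) = 164/P
c(q) = -132*q
g(-55, -93) - c(201) = 164/(-55) - (-132)*201 = 164*(-1/55) - 1*(-26532) = -164/55 + 26532 = 1459096/55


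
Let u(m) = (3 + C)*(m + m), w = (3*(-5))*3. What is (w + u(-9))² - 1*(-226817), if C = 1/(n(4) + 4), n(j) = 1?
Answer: 5933594/25 ≈ 2.3734e+5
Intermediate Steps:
w = -45 (w = -15*3 = -45)
C = ⅕ (C = 1/(1 + 4) = 1/5 = ⅕ ≈ 0.20000)
u(m) = 32*m/5 (u(m) = (3 + ⅕)*(m + m) = 16*(2*m)/5 = 32*m/5)
(w + u(-9))² - 1*(-226817) = (-45 + (32/5)*(-9))² - 1*(-226817) = (-45 - 288/5)² + 226817 = (-513/5)² + 226817 = 263169/25 + 226817 = 5933594/25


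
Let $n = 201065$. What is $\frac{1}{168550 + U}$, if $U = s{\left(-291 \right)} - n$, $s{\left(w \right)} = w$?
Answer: $- \frac{1}{32806} \approx -3.0482 \cdot 10^{-5}$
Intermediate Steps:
$U = -201356$ ($U = -291 - 201065 = -201356$)
$\frac{1}{168550 + U} = \frac{1}{168550 - 201356} = \frac{1}{-32806} = - \frac{1}{32806}$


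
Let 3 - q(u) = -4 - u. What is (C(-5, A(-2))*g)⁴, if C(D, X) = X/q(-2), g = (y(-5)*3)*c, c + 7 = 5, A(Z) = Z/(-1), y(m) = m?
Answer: 20736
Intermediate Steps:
q(u) = 7 + u (q(u) = 3 - (-4 - u) = 3 + (4 + u) = 7 + u)
A(Z) = -Z (A(Z) = Z*(-1) = -Z)
c = -2 (c = -7 + 5 = -2)
g = 30 (g = -5*3*(-2) = -15*(-2) = 30)
C(D, X) = X/5 (C(D, X) = X/(7 - 2) = X/5)
(C(-5, A(-2))*g)⁴ = (((-1*(-2))/5)*30)⁴ = (((⅕)*2)*30)⁴ = ((⅖)*30)⁴ = 12⁴ = 20736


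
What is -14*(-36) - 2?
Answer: 502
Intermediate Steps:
-14*(-36) - 2 = 504 - 2 = 502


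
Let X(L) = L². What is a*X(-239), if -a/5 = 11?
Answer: -3141655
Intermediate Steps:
a = -55 (a = -5*11 = -55)
a*X(-239) = -55*(-239)² = -55*57121 = -3141655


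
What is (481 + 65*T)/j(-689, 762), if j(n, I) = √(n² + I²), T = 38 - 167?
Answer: -7904*√1055365/1055365 ≈ -7.6939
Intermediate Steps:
T = -129
j(n, I) = √(I² + n²)
(481 + 65*T)/j(-689, 762) = (481 + 65*(-129))/(√(762² + (-689)²)) = (481 - 8385)/(√(580644 + 474721)) = -7904*√1055365/1055365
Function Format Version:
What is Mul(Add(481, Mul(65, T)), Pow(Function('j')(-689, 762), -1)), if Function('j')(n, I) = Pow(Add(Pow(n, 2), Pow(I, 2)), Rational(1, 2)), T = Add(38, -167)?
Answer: Mul(Rational(-7904, 1055365), Pow(1055365, Rational(1, 2))) ≈ -7.6939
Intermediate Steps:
T = -129
Function('j')(n, I) = Pow(Add(Pow(I, 2), Pow(n, 2)), Rational(1, 2))
Mul(Add(481, Mul(65, T)), Pow(Function('j')(-689, 762), -1)) = Mul(Add(481, Mul(65, -129)), Pow(Pow(Add(Pow(762, 2), Pow(-689, 2)), Rational(1, 2)), -1)) = Mul(Add(481, -8385), Pow(Pow(Add(580644, 474721), Rational(1, 2)), -1)) = Mul(-7904, Pow(Pow(1055365, Rational(1, 2)), -1)) = Mul(-7904, Mul(Rational(1, 1055365), Pow(1055365, Rational(1, 2)))) = Mul(Rational(-7904, 1055365), Pow(1055365, Rational(1, 2)))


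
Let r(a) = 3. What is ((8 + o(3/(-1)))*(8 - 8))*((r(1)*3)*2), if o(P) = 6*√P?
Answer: 0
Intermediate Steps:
((8 + o(3/(-1)))*(8 - 8))*((r(1)*3)*2) = ((8 + 6*√(3/(-1)))*(8 - 8))*((3*3)*2) = ((8 + 6*√(3*(-1)))*0)*(9*2) = ((8 + 6*√(-3))*0)*18 = ((8 + 6*(I*√3))*0)*18 = ((8 + 6*I*√3)*0)*18 = 0*18 = 0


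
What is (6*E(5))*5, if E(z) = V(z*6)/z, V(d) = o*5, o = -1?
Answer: -30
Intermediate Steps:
V(d) = -5 (V(d) = -1*5 = -5)
E(z) = -5/z
(6*E(5))*5 = (6*(-5/5))*5 = (6*(-5*⅕))*5 = (6*(-1))*5 = -6*5 = -30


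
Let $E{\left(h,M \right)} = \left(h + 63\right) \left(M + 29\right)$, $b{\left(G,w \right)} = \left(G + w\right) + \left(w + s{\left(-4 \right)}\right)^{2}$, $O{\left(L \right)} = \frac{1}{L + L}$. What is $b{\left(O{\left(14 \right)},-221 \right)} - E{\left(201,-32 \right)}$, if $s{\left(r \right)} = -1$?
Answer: $\frac{1395941}{28} \approx 49855.0$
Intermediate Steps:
$O{\left(L \right)} = \frac{1}{2 L}$
$b{\left(G,w \right)} = G + w + \left(-1 + w\right)^{2}$ ($b{\left(G,w \right)} = \left(G + w\right) + \left(w - 1\right)^{2} = \left(G + w\right) + \left(-1 + w\right)^{2} = G + w + \left(-1 + w\right)^{2}$)
$E{\left(h,M \right)} = \left(29 + M\right) \left(63 + h\right)$ ($E{\left(h,M \right)} = \left(63 + h\right) \left(29 + M\right) = \left(29 + M\right) \left(63 + h\right)$)
$b{\left(O{\left(14 \right)},-221 \right)} - E{\left(201,-32 \right)} = \left(\frac{1}{2 \cdot 14} - 221 + \left(-1 - 221\right)^{2}\right) - \left(1827 + 29 \cdot 201 + 63 \left(-32\right) - 6432\right) = \left(\frac{1}{2} \cdot \frac{1}{14} - 221 + \left(-222\right)^{2}\right) - \left(1827 + 5829 - 2016 - 6432\right) = \left(\frac{1}{28} - 221 + 49284\right) - -792 = \frac{1373765}{28} + 792 = \frac{1395941}{28}$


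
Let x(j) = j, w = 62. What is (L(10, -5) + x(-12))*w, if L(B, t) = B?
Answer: -124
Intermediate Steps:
(L(10, -5) + x(-12))*w = (10 - 12)*62 = -2*62 = -124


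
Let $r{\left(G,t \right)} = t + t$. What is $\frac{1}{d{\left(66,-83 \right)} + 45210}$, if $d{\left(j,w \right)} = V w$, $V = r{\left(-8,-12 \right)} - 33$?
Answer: $\frac{1}{49941} \approx 2.0024 \cdot 10^{-5}$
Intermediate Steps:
$r{\left(G,t \right)} = 2 t$
$V = -57$ ($V = 2 \left(-12\right) - 33 = -24 - 33 = -57$)
$d{\left(j,w \right)} = - 57 w$
$\frac{1}{d{\left(66,-83 \right)} + 45210} = \frac{1}{\left(-57\right) \left(-83\right) + 45210} = \frac{1}{4731 + 45210} = \frac{1}{49941}$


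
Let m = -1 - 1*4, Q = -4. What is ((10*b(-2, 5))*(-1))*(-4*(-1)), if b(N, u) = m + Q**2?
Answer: -440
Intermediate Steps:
m = -5 (m = -1 - 4 = -5)
b(N, u) = 11 (b(N, u) = -5 + (-4)**2 = -5 + 16 = 11)
((10*b(-2, 5))*(-1))*(-4*(-1)) = ((10*11)*(-1))*(-4*(-1)) = (110*(-1))*4 = -110*4 = -440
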